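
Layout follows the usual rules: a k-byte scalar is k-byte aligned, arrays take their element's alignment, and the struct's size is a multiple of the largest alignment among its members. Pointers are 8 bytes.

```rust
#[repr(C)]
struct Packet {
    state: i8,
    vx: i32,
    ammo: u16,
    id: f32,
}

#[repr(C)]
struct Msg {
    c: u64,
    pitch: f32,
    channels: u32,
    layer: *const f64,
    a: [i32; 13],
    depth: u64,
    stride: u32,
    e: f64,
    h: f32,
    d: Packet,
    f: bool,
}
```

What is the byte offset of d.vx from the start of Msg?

Packet: 0..1  state  (1B, 1-aligned); 1..4  -- padding (3B); 4..8  vx  (4B, 4-aligned); 8..10  ammo  (2B, 2-aligned); 10..12  -- padding (2B); 12..16  id  (4B, 4-aligned); sizeof = 16, alignof = 4
0..8  c  (8B, 8-aligned)
8..12  pitch  (4B, 4-aligned)
12..16  channels  (4B, 4-aligned)
16..24  layer  (8B, 8-aligned)
24..76  a  (52B, 4-aligned)
76..80  -- padding (4B)
80..88  depth  (8B, 8-aligned)
88..92  stride  (4B, 4-aligned)
92..96  -- padding (4B)
96..104  e  (8B, 8-aligned)
104..108  h  (4B, 4-aligned)
108..124  d  (16B, 4-aligned)
within Packet: vx at 4
108 + 4 = 112

112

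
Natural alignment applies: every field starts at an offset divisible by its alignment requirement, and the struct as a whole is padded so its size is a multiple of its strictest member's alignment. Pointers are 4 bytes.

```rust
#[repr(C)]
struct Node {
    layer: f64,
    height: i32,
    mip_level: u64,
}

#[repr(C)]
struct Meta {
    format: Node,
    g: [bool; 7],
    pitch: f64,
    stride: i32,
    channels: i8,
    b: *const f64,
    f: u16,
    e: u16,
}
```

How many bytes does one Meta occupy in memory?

56 bytes

Node: 0..8  layer  (8B, 8-aligned); 8..12  height  (4B, 4-aligned); 12..16  -- padding (4B); 16..24  mip_level  (8B, 8-aligned); sizeof = 24, alignof = 8
0..24  format  (24B, 8-aligned)
24..31  g  (7B, 1-aligned)
31..32  -- padding (1B)
32..40  pitch  (8B, 8-aligned)
40..44  stride  (4B, 4-aligned)
44..45  channels  (1B, 1-aligned)
45..48  -- padding (3B)
48..52  b  (4B, 4-aligned)
52..54  f  (2B, 2-aligned)
54..56  e  (2B, 2-aligned)
sizeof = 56, alignof = 8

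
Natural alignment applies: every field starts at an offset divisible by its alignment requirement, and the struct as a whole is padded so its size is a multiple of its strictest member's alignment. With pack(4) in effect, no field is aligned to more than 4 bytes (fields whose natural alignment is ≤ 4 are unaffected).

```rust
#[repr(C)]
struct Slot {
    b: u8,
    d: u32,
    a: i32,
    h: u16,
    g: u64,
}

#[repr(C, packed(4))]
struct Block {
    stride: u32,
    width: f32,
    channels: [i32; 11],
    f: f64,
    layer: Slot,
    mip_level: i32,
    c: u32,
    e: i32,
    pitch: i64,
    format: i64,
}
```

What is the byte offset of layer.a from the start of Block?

68

Slot: 0..1  b  (1B, 1-aligned); 1..4  -- padding (3B); 4..8  d  (4B, 4-aligned); 8..12  a  (4B, 4-aligned); 12..14  h  (2B, 2-aligned); 14..16  -- padding (2B); 16..24  g  (8B, 8-aligned); sizeof = 24, alignof = 8
0..4  stride  (4B, 4-aligned)
4..8  width  (4B, 4-aligned)
8..52  channels  (44B, 4-aligned)
52..60  f  (8B, 4-aligned)
60..84  layer  (24B, 4-aligned)
within Slot: a at 8
60 + 8 = 68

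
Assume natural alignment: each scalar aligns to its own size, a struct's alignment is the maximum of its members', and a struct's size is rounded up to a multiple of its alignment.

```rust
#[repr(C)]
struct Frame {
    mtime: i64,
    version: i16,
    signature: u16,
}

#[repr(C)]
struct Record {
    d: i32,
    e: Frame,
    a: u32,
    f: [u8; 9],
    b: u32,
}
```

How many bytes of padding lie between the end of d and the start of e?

4

Frame: 0..8  mtime  (8B, 8-aligned); 8..10  version  (2B, 2-aligned); 10..12  signature  (2B, 2-aligned); 12..16  -- tail padding (4B); sizeof = 16, alignof = 8
0..4  d  (4B, 4-aligned)
4..8  -- padding (4B)
8..24  e  (16B, 8-aligned)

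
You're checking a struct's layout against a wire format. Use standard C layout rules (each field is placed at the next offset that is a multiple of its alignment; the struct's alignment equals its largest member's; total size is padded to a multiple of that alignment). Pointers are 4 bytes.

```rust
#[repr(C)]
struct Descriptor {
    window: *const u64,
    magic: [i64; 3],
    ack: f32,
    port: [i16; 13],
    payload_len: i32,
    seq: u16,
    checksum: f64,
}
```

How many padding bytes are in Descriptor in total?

0..4  window  (4B, 4-aligned)
4..8  -- padding (4B)
8..32  magic  (24B, 8-aligned)
32..36  ack  (4B, 4-aligned)
36..62  port  (26B, 2-aligned)
62..64  -- padding (2B)
64..68  payload_len  (4B, 4-aligned)
68..70  seq  (2B, 2-aligned)
70..72  -- padding (2B)
72..80  checksum  (8B, 8-aligned)
sizeof = 80, alignof = 8
data bytes 72, size 80 → padding 8

8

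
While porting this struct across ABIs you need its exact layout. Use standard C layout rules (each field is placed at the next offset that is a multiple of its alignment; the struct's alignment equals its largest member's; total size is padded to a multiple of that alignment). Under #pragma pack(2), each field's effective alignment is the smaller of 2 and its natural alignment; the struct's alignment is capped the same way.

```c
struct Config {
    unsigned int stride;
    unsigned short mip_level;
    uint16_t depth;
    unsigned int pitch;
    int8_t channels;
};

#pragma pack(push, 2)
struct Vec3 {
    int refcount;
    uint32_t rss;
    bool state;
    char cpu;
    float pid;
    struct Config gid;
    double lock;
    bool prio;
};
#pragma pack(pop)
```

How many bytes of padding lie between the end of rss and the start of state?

0

Config: stride at 0 (size 4, align 4) → ends 4; mip_level at 4 (size 2, align 2) → ends 6; depth at 6 (size 2, align 2) → ends 8; pitch at 8 (size 4, align 4) → ends 12; channels at 12 (size 1, align 1) → ends 13; tail pad 3 to reach multiple of 4; total 16 bytes, alignment 4
refcount at 0 (size 4, align 2) → ends 4
rss at 4 (size 4, align 2) → ends 8
state at 8 (size 1, align 1) → ends 9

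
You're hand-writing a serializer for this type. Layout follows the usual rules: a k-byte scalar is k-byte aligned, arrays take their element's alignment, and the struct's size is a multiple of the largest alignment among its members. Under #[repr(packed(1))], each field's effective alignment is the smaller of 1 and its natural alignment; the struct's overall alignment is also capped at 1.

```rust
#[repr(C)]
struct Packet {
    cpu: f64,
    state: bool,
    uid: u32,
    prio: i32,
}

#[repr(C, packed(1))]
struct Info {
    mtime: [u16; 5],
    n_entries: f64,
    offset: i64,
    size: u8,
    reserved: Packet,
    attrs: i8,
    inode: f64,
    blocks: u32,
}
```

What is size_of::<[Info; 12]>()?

Packet: 0..8  cpu  (8B, 8-aligned); 8..9  state  (1B, 1-aligned); 9..12  -- padding (3B); 12..16  uid  (4B, 4-aligned); 16..20  prio  (4B, 4-aligned); 20..24  -- tail padding (4B); sizeof = 24, alignof = 8
0..10  mtime  (10B, 1-aligned)
10..18  n_entries  (8B, 1-aligned)
18..26  offset  (8B, 1-aligned)
26..27  size  (1B, 1-aligned)
27..51  reserved  (24B, 1-aligned)
51..52  attrs  (1B, 1-aligned)
52..60  inode  (8B, 1-aligned)
60..64  blocks  (4B, 1-aligned)
sizeof = 64, alignof = 1
array of 12: 12 × 64 = 768

768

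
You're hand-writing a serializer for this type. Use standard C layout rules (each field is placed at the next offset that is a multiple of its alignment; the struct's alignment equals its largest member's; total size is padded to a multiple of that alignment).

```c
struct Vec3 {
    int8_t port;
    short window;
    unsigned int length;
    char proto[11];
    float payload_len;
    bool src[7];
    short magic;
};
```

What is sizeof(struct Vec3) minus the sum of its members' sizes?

@0: port [1B, align 1] → 1
+1 pad (align 2)
@2: window [2B, align 2] → 4
@4: length [4B, align 4] → 8
@8: proto [11B, align 1] → 19
+1 pad (align 4)
@20: payload_len [4B, align 4] → 24
@24: src [7B, align 1] → 31
+1 pad (align 2)
@32: magic [2B, align 2] → 34
+2 tail pad (align 4)
size 36, align 4
data bytes 31, size 36 → padding 5

5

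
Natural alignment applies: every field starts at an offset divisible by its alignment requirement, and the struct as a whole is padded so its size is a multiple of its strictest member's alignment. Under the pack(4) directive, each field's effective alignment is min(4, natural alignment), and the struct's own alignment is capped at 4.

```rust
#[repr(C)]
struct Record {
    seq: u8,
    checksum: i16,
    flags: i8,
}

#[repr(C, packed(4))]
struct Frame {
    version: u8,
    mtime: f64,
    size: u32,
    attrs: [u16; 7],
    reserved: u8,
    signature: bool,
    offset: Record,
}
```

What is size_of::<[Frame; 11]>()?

440

Record: 0..1  seq  (1B, 1-aligned); 1..2  -- padding (1B); 2..4  checksum  (2B, 2-aligned); 4..5  flags  (1B, 1-aligned); 5..6  -- tail padding (1B); sizeof = 6, alignof = 2
0..1  version  (1B, 1-aligned)
1..4  -- padding (3B)
4..12  mtime  (8B, 4-aligned)
12..16  size  (4B, 4-aligned)
16..30  attrs  (14B, 2-aligned)
30..31  reserved  (1B, 1-aligned)
31..32  signature  (1B, 1-aligned)
32..38  offset  (6B, 2-aligned)
38..40  -- tail padding (2B)
sizeof = 40, alignof = 4
array of 11: 11 × 40 = 440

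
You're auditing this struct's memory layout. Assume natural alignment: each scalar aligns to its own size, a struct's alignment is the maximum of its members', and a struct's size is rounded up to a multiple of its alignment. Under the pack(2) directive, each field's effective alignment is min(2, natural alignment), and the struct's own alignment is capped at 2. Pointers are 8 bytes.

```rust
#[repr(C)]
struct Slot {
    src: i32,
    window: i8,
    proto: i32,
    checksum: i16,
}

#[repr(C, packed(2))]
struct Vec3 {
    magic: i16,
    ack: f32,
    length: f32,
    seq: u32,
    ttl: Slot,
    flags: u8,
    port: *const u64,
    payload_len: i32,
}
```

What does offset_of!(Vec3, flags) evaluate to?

30

Slot: src at 0 (size 4, align 4) → ends 4; window at 4 (size 1, align 1) → ends 5; pad 3 to align 4 for proto; proto at 8 (size 4, align 4) → ends 12; checksum at 12 (size 2, align 2) → ends 14; tail pad 2 to reach multiple of 4; total 16 bytes, alignment 4
magic at 0 (size 2, align 2) → ends 2
ack at 2 (size 4, align 2) → ends 6
length at 6 (size 4, align 2) → ends 10
seq at 10 (size 4, align 2) → ends 14
ttl at 14 (size 16, align 2) → ends 30
flags at 30 (size 1, align 1) → ends 31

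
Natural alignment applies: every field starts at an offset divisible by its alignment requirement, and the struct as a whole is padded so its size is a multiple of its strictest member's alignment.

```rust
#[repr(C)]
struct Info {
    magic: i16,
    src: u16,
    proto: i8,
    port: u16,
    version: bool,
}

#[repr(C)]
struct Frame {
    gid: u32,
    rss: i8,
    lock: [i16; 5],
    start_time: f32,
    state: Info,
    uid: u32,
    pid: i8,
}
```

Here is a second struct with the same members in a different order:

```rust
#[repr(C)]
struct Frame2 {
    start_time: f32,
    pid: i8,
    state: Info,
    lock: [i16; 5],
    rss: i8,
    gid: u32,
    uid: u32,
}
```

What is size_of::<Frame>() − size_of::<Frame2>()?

4

Info: @0: magic [2B, align 2] → 2; @2: src [2B, align 2] → 4; @4: proto [1B, align 1] → 5; +1 pad (align 2); @6: port [2B, align 2] → 8; @8: version [1B, align 1] → 9; +1 tail pad (align 2); size 10, align 2
@0: gid [4B, align 4] → 4
@4: rss [1B, align 1] → 5
+1 pad (align 2)
@6: lock [10B, align 2] → 16
@16: start_time [4B, align 4] → 20
@20: state [10B, align 2] → 30
+2 pad (align 4)
@32: uid [4B, align 4] → 36
@36: pid [1B, align 1] → 37
+3 tail pad (align 4)
size 40, align 4
— Frame2 —
@0: start_time [4B, align 4] → 4
@4: pid [1B, align 1] → 5
+1 pad (align 2)
@6: state [10B, align 2] → 16
@16: lock [10B, align 2] → 26
@26: rss [1B, align 1] → 27
+1 pad (align 4)
@28: gid [4B, align 4] → 32
@32: uid [4B, align 4] → 36
size 36, align 4
40 − 36 = 4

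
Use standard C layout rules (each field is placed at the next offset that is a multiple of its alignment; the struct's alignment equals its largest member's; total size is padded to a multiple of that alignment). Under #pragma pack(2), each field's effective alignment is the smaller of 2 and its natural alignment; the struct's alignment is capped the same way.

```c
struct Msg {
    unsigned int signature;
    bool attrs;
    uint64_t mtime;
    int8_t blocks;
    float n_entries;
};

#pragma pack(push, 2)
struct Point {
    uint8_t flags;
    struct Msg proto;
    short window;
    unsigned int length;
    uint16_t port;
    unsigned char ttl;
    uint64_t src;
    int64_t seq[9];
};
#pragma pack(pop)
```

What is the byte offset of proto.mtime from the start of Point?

10

Msg: @0: signature [4B, align 4] → 4; @4: attrs [1B, align 1] → 5; +3 pad (align 8); @8: mtime [8B, align 8] → 16; @16: blocks [1B, align 1] → 17; +3 pad (align 4); @20: n_entries [4B, align 4] → 24; size 24, align 8
@0: flags [1B, align 1] → 1
+1 pad (align 2)
@2: proto [24B, align 2] → 26
within Msg: mtime at 8
2 + 8 = 10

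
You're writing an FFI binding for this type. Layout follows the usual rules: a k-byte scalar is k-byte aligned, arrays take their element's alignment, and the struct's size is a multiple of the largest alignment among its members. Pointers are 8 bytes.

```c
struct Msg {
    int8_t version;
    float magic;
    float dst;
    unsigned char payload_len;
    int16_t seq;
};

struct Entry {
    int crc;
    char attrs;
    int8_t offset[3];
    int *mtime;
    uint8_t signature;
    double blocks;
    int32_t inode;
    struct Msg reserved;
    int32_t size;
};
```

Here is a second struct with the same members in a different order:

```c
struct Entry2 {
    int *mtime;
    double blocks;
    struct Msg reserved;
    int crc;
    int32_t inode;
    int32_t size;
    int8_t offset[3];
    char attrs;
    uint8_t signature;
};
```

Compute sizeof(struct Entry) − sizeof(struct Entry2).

0

Msg: 0..1  version  (1B, 1-aligned); 1..4  -- padding (3B); 4..8  magic  (4B, 4-aligned); 8..12  dst  (4B, 4-aligned); 12..13  payload_len  (1B, 1-aligned); 13..14  -- padding (1B); 14..16  seq  (2B, 2-aligned); sizeof = 16, alignof = 4
0..4  crc  (4B, 4-aligned)
4..5  attrs  (1B, 1-aligned)
5..8  offset  (3B, 1-aligned)
8..16  mtime  (8B, 8-aligned)
16..17  signature  (1B, 1-aligned)
17..24  -- padding (7B)
24..32  blocks  (8B, 8-aligned)
32..36  inode  (4B, 4-aligned)
36..52  reserved  (16B, 4-aligned)
52..56  size  (4B, 4-aligned)
sizeof = 56, alignof = 8
— Entry2 —
0..8  mtime  (8B, 8-aligned)
8..16  blocks  (8B, 8-aligned)
16..32  reserved  (16B, 4-aligned)
32..36  crc  (4B, 4-aligned)
36..40  inode  (4B, 4-aligned)
40..44  size  (4B, 4-aligned)
44..47  offset  (3B, 1-aligned)
47..48  attrs  (1B, 1-aligned)
48..49  signature  (1B, 1-aligned)
49..56  -- tail padding (7B)
sizeof = 56, alignof = 8
56 − 56 = 0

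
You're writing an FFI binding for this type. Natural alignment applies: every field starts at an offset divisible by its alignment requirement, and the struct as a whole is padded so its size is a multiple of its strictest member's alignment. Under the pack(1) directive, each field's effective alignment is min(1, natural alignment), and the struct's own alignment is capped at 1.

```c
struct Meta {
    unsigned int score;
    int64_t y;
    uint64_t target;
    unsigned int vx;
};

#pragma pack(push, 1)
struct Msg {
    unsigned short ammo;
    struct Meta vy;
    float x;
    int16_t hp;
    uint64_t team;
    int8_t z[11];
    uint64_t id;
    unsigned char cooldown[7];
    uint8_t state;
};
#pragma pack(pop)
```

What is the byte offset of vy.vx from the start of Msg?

Meta: score at 0 (size 4, align 4) → ends 4; pad 4 to align 8 for y; y at 8 (size 8, align 8) → ends 16; target at 16 (size 8, align 8) → ends 24; vx at 24 (size 4, align 4) → ends 28; tail pad 4 to reach multiple of 8; total 32 bytes, alignment 8
ammo at 0 (size 2, align 1) → ends 2
vy at 2 (size 32, align 1) → ends 34
within Meta: vx at 24
2 + 24 = 26

26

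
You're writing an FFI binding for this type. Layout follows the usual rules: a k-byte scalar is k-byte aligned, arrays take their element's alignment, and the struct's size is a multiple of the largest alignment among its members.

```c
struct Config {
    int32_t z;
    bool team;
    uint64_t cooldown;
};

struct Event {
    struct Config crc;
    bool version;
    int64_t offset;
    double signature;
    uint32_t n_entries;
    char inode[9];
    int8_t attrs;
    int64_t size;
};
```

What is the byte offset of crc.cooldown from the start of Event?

8

Config: z at 0 (size 4, align 4) → ends 4; team at 4 (size 1, align 1) → ends 5; pad 3 to align 8 for cooldown; cooldown at 8 (size 8, align 8) → ends 16; total 16 bytes, alignment 8
crc at 0 (size 16, align 8) → ends 16
within Config: cooldown at 8
0 + 8 = 8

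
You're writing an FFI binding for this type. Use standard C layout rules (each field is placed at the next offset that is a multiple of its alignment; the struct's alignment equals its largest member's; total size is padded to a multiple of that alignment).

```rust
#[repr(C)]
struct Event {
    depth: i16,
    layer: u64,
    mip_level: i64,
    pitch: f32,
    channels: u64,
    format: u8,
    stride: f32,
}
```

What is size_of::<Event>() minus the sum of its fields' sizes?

13

@0: depth [2B, align 2] → 2
+6 pad (align 8)
@8: layer [8B, align 8] → 16
@16: mip_level [8B, align 8] → 24
@24: pitch [4B, align 4] → 28
+4 pad (align 8)
@32: channels [8B, align 8] → 40
@40: format [1B, align 1] → 41
+3 pad (align 4)
@44: stride [4B, align 4] → 48
size 48, align 8
data bytes 35, size 48 → padding 13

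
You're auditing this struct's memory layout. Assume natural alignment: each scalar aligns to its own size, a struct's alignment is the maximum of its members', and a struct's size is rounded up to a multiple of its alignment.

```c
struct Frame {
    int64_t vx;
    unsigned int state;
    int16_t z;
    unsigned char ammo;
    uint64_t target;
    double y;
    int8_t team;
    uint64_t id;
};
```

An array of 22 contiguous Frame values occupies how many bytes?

0..8  vx  (8B, 8-aligned)
8..12  state  (4B, 4-aligned)
12..14  z  (2B, 2-aligned)
14..15  ammo  (1B, 1-aligned)
15..16  -- padding (1B)
16..24  target  (8B, 8-aligned)
24..32  y  (8B, 8-aligned)
32..33  team  (1B, 1-aligned)
33..40  -- padding (7B)
40..48  id  (8B, 8-aligned)
sizeof = 48, alignof = 8
array of 22: 22 × 48 = 1056

1056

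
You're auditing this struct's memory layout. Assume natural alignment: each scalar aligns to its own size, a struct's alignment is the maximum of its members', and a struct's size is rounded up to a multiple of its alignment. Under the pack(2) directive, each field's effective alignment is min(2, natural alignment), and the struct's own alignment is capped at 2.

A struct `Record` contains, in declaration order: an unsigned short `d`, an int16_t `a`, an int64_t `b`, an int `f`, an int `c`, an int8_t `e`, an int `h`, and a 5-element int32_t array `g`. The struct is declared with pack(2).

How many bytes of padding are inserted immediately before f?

0

d at 0 (size 2, align 2) → ends 2
a at 2 (size 2, align 2) → ends 4
b at 4 (size 8, align 2) → ends 12
f at 12 (size 4, align 2) → ends 16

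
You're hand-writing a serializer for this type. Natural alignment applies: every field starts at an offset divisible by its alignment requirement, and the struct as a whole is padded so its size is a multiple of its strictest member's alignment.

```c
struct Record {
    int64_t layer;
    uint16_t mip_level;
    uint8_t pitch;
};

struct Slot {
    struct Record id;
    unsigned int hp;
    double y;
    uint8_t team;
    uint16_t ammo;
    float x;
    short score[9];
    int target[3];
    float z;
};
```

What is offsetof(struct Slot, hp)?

16

Record: 0..8  layer  (8B, 8-aligned); 8..10  mip_level  (2B, 2-aligned); 10..11  pitch  (1B, 1-aligned); 11..16  -- tail padding (5B); sizeof = 16, alignof = 8
0..16  id  (16B, 8-aligned)
16..20  hp  (4B, 4-aligned)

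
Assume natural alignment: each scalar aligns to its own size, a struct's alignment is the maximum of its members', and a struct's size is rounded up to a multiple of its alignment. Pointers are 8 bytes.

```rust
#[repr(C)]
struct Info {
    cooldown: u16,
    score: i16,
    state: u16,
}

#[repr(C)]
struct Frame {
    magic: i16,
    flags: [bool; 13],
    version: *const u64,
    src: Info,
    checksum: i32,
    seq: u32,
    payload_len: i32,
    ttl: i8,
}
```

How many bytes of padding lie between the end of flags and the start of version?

Info: @0: cooldown [2B, align 2] → 2; @2: score [2B, align 2] → 4; @4: state [2B, align 2] → 6; size 6, align 2
@0: magic [2B, align 2] → 2
@2: flags [13B, align 1] → 15
+1 pad (align 8)
@16: version [8B, align 8] → 24

1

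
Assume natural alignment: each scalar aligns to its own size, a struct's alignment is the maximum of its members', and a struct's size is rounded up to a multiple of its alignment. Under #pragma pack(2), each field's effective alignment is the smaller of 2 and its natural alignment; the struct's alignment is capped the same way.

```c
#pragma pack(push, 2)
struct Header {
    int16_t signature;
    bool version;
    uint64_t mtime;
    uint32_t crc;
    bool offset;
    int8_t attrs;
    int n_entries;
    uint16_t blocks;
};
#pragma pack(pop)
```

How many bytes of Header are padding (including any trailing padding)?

1

0..2  signature  (2B, 2-aligned)
2..3  version  (1B, 1-aligned)
3..4  -- padding (1B)
4..12  mtime  (8B, 2-aligned)
12..16  crc  (4B, 2-aligned)
16..17  offset  (1B, 1-aligned)
17..18  attrs  (1B, 1-aligned)
18..22  n_entries  (4B, 2-aligned)
22..24  blocks  (2B, 2-aligned)
sizeof = 24, alignof = 2
data bytes 23, size 24 → padding 1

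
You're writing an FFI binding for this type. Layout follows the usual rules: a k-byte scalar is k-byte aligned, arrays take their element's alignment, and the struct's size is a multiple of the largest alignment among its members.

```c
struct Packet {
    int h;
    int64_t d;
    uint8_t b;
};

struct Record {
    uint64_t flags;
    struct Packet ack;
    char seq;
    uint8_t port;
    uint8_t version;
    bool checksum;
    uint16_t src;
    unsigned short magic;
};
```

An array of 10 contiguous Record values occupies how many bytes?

Packet: 0..4  h  (4B, 4-aligned); 4..8  -- padding (4B); 8..16  d  (8B, 8-aligned); 16..17  b  (1B, 1-aligned); 17..24  -- tail padding (7B); sizeof = 24, alignof = 8
0..8  flags  (8B, 8-aligned)
8..32  ack  (24B, 8-aligned)
32..33  seq  (1B, 1-aligned)
33..34  port  (1B, 1-aligned)
34..35  version  (1B, 1-aligned)
35..36  checksum  (1B, 1-aligned)
36..38  src  (2B, 2-aligned)
38..40  magic  (2B, 2-aligned)
sizeof = 40, alignof = 8
array of 10: 10 × 40 = 400

400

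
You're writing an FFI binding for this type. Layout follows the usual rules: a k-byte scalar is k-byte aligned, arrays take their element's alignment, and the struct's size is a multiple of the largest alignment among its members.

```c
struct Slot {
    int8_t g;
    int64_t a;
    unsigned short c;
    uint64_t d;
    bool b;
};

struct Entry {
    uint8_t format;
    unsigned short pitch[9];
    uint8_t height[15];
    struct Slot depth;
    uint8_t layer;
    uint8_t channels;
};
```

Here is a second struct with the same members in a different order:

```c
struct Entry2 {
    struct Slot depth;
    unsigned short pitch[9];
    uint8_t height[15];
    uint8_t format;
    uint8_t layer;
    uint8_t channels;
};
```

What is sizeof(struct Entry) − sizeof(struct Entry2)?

Slot: @0: g [1B, align 1] → 1; +7 pad (align 8); @8: a [8B, align 8] → 16; @16: c [2B, align 2] → 18; +6 pad (align 8); @24: d [8B, align 8] → 32; @32: b [1B, align 1] → 33; +7 tail pad (align 8); size 40, align 8
@0: format [1B, align 1] → 1
+1 pad (align 2)
@2: pitch [18B, align 2] → 20
@20: height [15B, align 1] → 35
+5 pad (align 8)
@40: depth [40B, align 8] → 80
@80: layer [1B, align 1] → 81
@81: channels [1B, align 1] → 82
+6 tail pad (align 8)
size 88, align 8
— Entry2 —
@0: depth [40B, align 8] → 40
@40: pitch [18B, align 2] → 58
@58: height [15B, align 1] → 73
@73: format [1B, align 1] → 74
@74: layer [1B, align 1] → 75
@75: channels [1B, align 1] → 76
+4 tail pad (align 8)
size 80, align 8
88 − 80 = 8

8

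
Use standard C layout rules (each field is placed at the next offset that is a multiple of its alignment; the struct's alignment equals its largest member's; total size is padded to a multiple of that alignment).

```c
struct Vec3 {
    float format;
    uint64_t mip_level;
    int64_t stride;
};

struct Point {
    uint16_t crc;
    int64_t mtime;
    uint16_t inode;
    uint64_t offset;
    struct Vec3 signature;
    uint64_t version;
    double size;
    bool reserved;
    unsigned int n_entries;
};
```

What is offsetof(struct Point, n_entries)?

Vec3: 0..4  format  (4B, 4-aligned); 4..8  -- padding (4B); 8..16  mip_level  (8B, 8-aligned); 16..24  stride  (8B, 8-aligned); sizeof = 24, alignof = 8
0..2  crc  (2B, 2-aligned)
2..8  -- padding (6B)
8..16  mtime  (8B, 8-aligned)
16..18  inode  (2B, 2-aligned)
18..24  -- padding (6B)
24..32  offset  (8B, 8-aligned)
32..56  signature  (24B, 8-aligned)
56..64  version  (8B, 8-aligned)
64..72  size  (8B, 8-aligned)
72..73  reserved  (1B, 1-aligned)
73..76  -- padding (3B)
76..80  n_entries  (4B, 4-aligned)

76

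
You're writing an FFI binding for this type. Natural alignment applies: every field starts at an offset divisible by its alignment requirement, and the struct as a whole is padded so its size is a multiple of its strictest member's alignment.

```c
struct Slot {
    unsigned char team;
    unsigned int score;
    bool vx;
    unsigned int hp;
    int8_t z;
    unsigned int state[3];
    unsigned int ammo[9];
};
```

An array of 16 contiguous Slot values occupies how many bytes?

team at 0 (size 1, align 1) → ends 1
pad 3 to align 4 for score
score at 4 (size 4, align 4) → ends 8
vx at 8 (size 1, align 1) → ends 9
pad 3 to align 4 for hp
hp at 12 (size 4, align 4) → ends 16
z at 16 (size 1, align 1) → ends 17
pad 3 to align 4 for state
state at 20 (size 12, align 4) → ends 32
ammo at 32 (size 36, align 4) → ends 68
total 68 bytes, alignment 4
array of 16: 16 × 68 = 1088

1088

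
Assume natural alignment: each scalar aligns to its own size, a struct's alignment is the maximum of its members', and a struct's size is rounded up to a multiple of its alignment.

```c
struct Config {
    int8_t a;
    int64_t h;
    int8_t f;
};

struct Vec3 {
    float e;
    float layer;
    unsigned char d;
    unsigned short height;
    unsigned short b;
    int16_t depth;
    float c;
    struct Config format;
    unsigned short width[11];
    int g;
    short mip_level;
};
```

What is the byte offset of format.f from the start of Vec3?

Config: 0..1  a  (1B, 1-aligned); 1..8  -- padding (7B); 8..16  h  (8B, 8-aligned); 16..17  f  (1B, 1-aligned); 17..24  -- tail padding (7B); sizeof = 24, alignof = 8
0..4  e  (4B, 4-aligned)
4..8  layer  (4B, 4-aligned)
8..9  d  (1B, 1-aligned)
9..10  -- padding (1B)
10..12  height  (2B, 2-aligned)
12..14  b  (2B, 2-aligned)
14..16  depth  (2B, 2-aligned)
16..20  c  (4B, 4-aligned)
20..24  -- padding (4B)
24..48  format  (24B, 8-aligned)
within Config: f at 16
24 + 16 = 40

40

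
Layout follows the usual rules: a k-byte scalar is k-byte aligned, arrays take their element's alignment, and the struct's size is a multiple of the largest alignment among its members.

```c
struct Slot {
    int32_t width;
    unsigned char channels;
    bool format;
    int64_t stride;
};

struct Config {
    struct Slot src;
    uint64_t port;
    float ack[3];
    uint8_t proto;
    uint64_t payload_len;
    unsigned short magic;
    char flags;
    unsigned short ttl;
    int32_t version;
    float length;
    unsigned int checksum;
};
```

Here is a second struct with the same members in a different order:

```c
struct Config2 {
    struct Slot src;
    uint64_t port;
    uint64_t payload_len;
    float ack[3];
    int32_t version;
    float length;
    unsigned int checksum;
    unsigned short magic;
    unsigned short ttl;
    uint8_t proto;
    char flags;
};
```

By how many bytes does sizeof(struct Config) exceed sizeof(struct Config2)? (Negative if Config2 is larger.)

Slot: width at 0 (size 4, align 4) → ends 4; channels at 4 (size 1, align 1) → ends 5; format at 5 (size 1, align 1) → ends 6; pad 2 to align 8 for stride; stride at 8 (size 8, align 8) → ends 16; total 16 bytes, alignment 8
src at 0 (size 16, align 8) → ends 16
port at 16 (size 8, align 8) → ends 24
ack at 24 (size 12, align 4) → ends 36
proto at 36 (size 1, align 1) → ends 37
pad 3 to align 8 for payload_len
payload_len at 40 (size 8, align 8) → ends 48
magic at 48 (size 2, align 2) → ends 50
flags at 50 (size 1, align 1) → ends 51
pad 1 to align 2 for ttl
ttl at 52 (size 2, align 2) → ends 54
pad 2 to align 4 for version
version at 56 (size 4, align 4) → ends 60
length at 60 (size 4, align 4) → ends 64
checksum at 64 (size 4, align 4) → ends 68
tail pad 4 to reach multiple of 8
total 72 bytes, alignment 8
— Config2 —
src at 0 (size 16, align 8) → ends 16
port at 16 (size 8, align 8) → ends 24
payload_len at 24 (size 8, align 8) → ends 32
ack at 32 (size 12, align 4) → ends 44
version at 44 (size 4, align 4) → ends 48
length at 48 (size 4, align 4) → ends 52
checksum at 52 (size 4, align 4) → ends 56
magic at 56 (size 2, align 2) → ends 58
ttl at 58 (size 2, align 2) → ends 60
proto at 60 (size 1, align 1) → ends 61
flags at 61 (size 1, align 1) → ends 62
tail pad 2 to reach multiple of 8
total 64 bytes, alignment 8
72 − 64 = 8

8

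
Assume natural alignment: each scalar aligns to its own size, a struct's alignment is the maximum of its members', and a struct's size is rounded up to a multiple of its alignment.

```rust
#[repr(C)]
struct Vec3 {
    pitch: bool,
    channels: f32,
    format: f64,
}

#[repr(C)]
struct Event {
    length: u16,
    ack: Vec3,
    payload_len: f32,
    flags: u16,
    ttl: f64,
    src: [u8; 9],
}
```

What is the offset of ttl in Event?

Vec3: @0: pitch [1B, align 1] → 1; +3 pad (align 4); @4: channels [4B, align 4] → 8; @8: format [8B, align 8] → 16; size 16, align 8
@0: length [2B, align 2] → 2
+6 pad (align 8)
@8: ack [16B, align 8] → 24
@24: payload_len [4B, align 4] → 28
@28: flags [2B, align 2] → 30
+2 pad (align 8)
@32: ttl [8B, align 8] → 40

32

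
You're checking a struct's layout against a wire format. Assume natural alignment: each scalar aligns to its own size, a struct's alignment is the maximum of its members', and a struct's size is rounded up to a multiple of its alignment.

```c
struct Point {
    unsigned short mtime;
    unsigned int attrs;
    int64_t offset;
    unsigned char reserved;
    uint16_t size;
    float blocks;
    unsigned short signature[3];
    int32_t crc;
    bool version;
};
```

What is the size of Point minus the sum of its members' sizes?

mtime at 0 (size 2, align 2) → ends 2
pad 2 to align 4 for attrs
attrs at 4 (size 4, align 4) → ends 8
offset at 8 (size 8, align 8) → ends 16
reserved at 16 (size 1, align 1) → ends 17
pad 1 to align 2 for size
size at 18 (size 2, align 2) → ends 20
blocks at 20 (size 4, align 4) → ends 24
signature at 24 (size 6, align 2) → ends 30
pad 2 to align 4 for crc
crc at 32 (size 4, align 4) → ends 36
version at 36 (size 1, align 1) → ends 37
tail pad 3 to reach multiple of 8
total 40 bytes, alignment 8
data bytes 32, size 40 → padding 8

8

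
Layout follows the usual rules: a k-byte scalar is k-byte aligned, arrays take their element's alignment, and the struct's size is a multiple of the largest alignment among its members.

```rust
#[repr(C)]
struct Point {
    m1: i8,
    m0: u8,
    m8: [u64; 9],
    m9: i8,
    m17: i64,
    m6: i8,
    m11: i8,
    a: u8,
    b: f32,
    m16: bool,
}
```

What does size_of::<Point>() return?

112 bytes

m1 at 0 (size 1, align 1) → ends 1
m0 at 1 (size 1, align 1) → ends 2
pad 6 to align 8 for m8
m8 at 8 (size 72, align 8) → ends 80
m9 at 80 (size 1, align 1) → ends 81
pad 7 to align 8 for m17
m17 at 88 (size 8, align 8) → ends 96
m6 at 96 (size 1, align 1) → ends 97
m11 at 97 (size 1, align 1) → ends 98
a at 98 (size 1, align 1) → ends 99
pad 1 to align 4 for b
b at 100 (size 4, align 4) → ends 104
m16 at 104 (size 1, align 1) → ends 105
tail pad 7 to reach multiple of 8
total 112 bytes, alignment 8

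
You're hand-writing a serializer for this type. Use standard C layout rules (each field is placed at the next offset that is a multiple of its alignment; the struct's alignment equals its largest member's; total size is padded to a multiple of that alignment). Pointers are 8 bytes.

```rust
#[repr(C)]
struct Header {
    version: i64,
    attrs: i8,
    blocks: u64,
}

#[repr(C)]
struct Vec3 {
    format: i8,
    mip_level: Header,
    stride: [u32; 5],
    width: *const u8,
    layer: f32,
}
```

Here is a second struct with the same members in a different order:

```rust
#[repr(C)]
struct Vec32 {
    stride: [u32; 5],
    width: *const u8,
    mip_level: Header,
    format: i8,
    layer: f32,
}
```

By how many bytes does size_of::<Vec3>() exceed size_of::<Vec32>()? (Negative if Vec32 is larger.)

Header: version at 0 (size 8, align 8) → ends 8; attrs at 8 (size 1, align 1) → ends 9; pad 7 to align 8 for blocks; blocks at 16 (size 8, align 8) → ends 24; total 24 bytes, alignment 8
format at 0 (size 1, align 1) → ends 1
pad 7 to align 8 for mip_level
mip_level at 8 (size 24, align 8) → ends 32
stride at 32 (size 20, align 4) → ends 52
pad 4 to align 8 for width
width at 56 (size 8, align 8) → ends 64
layer at 64 (size 4, align 4) → ends 68
tail pad 4 to reach multiple of 8
total 72 bytes, alignment 8
— Vec32 —
stride at 0 (size 20, align 4) → ends 20
pad 4 to align 8 for width
width at 24 (size 8, align 8) → ends 32
mip_level at 32 (size 24, align 8) → ends 56
format at 56 (size 1, align 1) → ends 57
pad 3 to align 4 for layer
layer at 60 (size 4, align 4) → ends 64
total 64 bytes, alignment 8
72 − 64 = 8

8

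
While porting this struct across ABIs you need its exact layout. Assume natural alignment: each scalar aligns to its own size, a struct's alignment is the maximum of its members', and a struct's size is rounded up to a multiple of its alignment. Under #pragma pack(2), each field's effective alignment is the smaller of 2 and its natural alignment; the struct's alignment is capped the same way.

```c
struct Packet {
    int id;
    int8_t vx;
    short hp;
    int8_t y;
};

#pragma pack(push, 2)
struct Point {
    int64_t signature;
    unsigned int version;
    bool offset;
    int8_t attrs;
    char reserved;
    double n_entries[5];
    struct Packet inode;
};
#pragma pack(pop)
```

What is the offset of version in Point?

8

Packet: @0: id [4B, align 4] → 4; @4: vx [1B, align 1] → 5; +1 pad (align 2); @6: hp [2B, align 2] → 8; @8: y [1B, align 1] → 9; +3 tail pad (align 4); size 12, align 4
@0: signature [8B, align 2] → 8
@8: version [4B, align 2] → 12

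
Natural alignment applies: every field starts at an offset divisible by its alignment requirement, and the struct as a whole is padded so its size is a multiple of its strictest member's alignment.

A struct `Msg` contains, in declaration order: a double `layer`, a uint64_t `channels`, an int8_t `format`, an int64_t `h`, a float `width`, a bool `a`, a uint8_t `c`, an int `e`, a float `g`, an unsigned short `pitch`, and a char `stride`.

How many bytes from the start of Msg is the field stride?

50

layer at 0 (size 8, align 8) → ends 8
channels at 8 (size 8, align 8) → ends 16
format at 16 (size 1, align 1) → ends 17
pad 7 to align 8 for h
h at 24 (size 8, align 8) → ends 32
width at 32 (size 4, align 4) → ends 36
a at 36 (size 1, align 1) → ends 37
c at 37 (size 1, align 1) → ends 38
pad 2 to align 4 for e
e at 40 (size 4, align 4) → ends 44
g at 44 (size 4, align 4) → ends 48
pitch at 48 (size 2, align 2) → ends 50
stride at 50 (size 1, align 1) → ends 51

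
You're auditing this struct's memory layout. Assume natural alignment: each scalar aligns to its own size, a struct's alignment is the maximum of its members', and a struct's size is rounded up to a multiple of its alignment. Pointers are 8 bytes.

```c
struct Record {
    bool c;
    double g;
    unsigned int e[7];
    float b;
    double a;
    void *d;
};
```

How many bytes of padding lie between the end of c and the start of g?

7

0..1  c  (1B, 1-aligned)
1..8  -- padding (7B)
8..16  g  (8B, 8-aligned)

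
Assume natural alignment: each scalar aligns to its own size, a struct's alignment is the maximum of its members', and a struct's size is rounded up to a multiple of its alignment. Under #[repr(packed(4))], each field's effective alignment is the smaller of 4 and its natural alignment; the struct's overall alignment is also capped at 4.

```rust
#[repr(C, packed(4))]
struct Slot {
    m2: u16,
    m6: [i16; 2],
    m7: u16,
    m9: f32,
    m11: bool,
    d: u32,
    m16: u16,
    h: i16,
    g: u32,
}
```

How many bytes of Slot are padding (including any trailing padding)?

0..2  m2  (2B, 2-aligned)
2..6  m6  (4B, 2-aligned)
6..8  m7  (2B, 2-aligned)
8..12  m9  (4B, 4-aligned)
12..13  m11  (1B, 1-aligned)
13..16  -- padding (3B)
16..20  d  (4B, 4-aligned)
20..22  m16  (2B, 2-aligned)
22..24  h  (2B, 2-aligned)
24..28  g  (4B, 4-aligned)
sizeof = 28, alignof = 4
data bytes 25, size 28 → padding 3

3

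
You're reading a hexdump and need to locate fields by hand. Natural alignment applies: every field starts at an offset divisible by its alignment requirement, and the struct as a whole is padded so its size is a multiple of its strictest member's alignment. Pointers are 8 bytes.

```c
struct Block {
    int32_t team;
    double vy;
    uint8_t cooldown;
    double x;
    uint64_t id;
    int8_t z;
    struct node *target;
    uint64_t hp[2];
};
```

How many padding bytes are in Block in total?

18

@0: team [4B, align 4] → 4
+4 pad (align 8)
@8: vy [8B, align 8] → 16
@16: cooldown [1B, align 1] → 17
+7 pad (align 8)
@24: x [8B, align 8] → 32
@32: id [8B, align 8] → 40
@40: z [1B, align 1] → 41
+7 pad (align 8)
@48: target [8B, align 8] → 56
@56: hp [16B, align 8] → 72
size 72, align 8
data bytes 54, size 72 → padding 18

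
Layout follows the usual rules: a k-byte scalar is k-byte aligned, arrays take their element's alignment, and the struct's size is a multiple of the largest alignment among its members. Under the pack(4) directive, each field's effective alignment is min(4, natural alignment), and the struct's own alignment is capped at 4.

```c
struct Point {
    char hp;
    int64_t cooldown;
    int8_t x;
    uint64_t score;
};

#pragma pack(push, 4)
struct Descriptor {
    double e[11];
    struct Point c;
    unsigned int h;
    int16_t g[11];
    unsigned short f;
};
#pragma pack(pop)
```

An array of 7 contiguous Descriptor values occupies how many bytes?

1036

Point: hp at 0 (size 1, align 1) → ends 1; pad 7 to align 8 for cooldown; cooldown at 8 (size 8, align 8) → ends 16; x at 16 (size 1, align 1) → ends 17; pad 7 to align 8 for score; score at 24 (size 8, align 8) → ends 32; total 32 bytes, alignment 8
e at 0 (size 88, align 4) → ends 88
c at 88 (size 32, align 4) → ends 120
h at 120 (size 4, align 4) → ends 124
g at 124 (size 22, align 2) → ends 146
f at 146 (size 2, align 2) → ends 148
total 148 bytes, alignment 4
array of 7: 7 × 148 = 1036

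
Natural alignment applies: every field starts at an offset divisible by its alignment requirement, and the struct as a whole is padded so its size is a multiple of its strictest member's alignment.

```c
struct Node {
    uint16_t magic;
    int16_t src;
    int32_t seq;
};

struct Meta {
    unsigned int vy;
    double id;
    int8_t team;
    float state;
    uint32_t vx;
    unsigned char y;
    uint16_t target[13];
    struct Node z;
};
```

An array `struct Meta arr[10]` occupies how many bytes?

640

Node: @0: magic [2B, align 2] → 2; @2: src [2B, align 2] → 4; @4: seq [4B, align 4] → 8; size 8, align 4
@0: vy [4B, align 4] → 4
+4 pad (align 8)
@8: id [8B, align 8] → 16
@16: team [1B, align 1] → 17
+3 pad (align 4)
@20: state [4B, align 4] → 24
@24: vx [4B, align 4] → 28
@28: y [1B, align 1] → 29
+1 pad (align 2)
@30: target [26B, align 2] → 56
@56: z [8B, align 4] → 64
size 64, align 8
array of 10: 10 × 64 = 640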